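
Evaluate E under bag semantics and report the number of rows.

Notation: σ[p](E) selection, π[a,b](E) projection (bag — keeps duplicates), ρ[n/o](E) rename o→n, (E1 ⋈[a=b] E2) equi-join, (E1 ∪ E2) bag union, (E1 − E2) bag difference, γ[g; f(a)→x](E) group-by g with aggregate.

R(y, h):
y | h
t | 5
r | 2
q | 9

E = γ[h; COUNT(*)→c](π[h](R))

Subexpression sizes:
  R → 3
  π[h](R) → 3
  γ[h; COUNT(*)→c](π[h](R)) → 3

|E| = 3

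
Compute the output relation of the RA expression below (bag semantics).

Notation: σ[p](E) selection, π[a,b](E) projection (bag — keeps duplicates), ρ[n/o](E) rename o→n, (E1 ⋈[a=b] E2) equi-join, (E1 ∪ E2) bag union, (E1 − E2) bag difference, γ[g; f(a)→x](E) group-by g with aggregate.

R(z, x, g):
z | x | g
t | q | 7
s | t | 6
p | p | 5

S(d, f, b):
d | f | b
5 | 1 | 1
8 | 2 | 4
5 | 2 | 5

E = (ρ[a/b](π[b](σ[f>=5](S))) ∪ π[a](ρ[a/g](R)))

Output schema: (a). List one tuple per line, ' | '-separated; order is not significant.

Per-node cardinality:
  S → 3
  σ[f>=5](S) → 0
  π[b](σ[f>=5](S)) → 0
  ρ[a/b](π[b](σ[f>=5](S))) → 0
  R → 3
  ρ[a/g](R) → 3
  π[a](ρ[a/g](R)) → 3
  (ρ[a/b](π[b](σ[f>=5](S))) ∪ π[a](ρ[a/g](R))) → 3

== RESULT ==
a
5
6
7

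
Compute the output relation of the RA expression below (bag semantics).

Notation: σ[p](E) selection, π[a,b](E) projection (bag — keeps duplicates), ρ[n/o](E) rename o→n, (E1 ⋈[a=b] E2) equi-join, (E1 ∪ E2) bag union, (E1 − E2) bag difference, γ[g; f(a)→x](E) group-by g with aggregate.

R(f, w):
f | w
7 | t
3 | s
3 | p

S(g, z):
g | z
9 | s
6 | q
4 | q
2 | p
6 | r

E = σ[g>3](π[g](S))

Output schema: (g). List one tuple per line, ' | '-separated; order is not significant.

Stepwise |·|:
  S → 5
  π[g](S) → 5
  σ[g>3](π[g](S)) → 4

== RESULT ==
g
4
6
6
9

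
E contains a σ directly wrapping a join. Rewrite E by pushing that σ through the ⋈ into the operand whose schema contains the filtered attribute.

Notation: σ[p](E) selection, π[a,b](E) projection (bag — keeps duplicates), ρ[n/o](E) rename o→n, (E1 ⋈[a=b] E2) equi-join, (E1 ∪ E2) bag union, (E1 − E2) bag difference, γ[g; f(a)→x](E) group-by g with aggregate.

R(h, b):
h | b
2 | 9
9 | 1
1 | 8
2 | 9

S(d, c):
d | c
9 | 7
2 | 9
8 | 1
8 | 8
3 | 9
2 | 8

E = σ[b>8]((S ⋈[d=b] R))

σ filters on b, owned by the right side.
E' = (S ⋈[d=b] σ[b>8](R))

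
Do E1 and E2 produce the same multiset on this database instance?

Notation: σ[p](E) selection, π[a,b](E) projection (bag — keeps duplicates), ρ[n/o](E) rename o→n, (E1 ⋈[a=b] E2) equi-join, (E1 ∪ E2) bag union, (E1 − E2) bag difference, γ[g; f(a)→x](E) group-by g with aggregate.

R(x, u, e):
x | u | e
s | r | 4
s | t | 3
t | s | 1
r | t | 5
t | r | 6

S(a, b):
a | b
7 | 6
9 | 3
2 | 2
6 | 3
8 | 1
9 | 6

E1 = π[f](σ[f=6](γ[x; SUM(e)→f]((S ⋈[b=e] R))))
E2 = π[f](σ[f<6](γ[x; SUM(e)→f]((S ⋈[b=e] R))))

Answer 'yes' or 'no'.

E1 stepwise |·|:
  S → 6
  R → 5
  (S ⋈[b=e] R) → 5
  γ[x; SUM(e)→f]((S ⋈[b=e] R)) → 2
  σ[f=6](γ[x; SUM(e)→f]((S ⋈[b=e] R))) → 1
  π[f](σ[f=6](γ[x; SUM(e)→f]((S ⋈[b=e] R)))) → 1
E2 stepwise |·|:
  S → 6
  R → 5
  (S ⋈[b=e] R) → 5
  γ[x; SUM(e)→f]((S ⋈[b=e] R)) → 2
  σ[f<6](γ[x; SUM(e)→f]((S ⋈[b=e] R))) → 0
  π[f](σ[f<6](γ[x; SUM(e)→f]((S ⋈[b=e] R)))) → 0

E1 result:
f
6
E2 result:
f
(0 rows)
Witness: (6,) appears 1× in E1 but 0× in E2.

no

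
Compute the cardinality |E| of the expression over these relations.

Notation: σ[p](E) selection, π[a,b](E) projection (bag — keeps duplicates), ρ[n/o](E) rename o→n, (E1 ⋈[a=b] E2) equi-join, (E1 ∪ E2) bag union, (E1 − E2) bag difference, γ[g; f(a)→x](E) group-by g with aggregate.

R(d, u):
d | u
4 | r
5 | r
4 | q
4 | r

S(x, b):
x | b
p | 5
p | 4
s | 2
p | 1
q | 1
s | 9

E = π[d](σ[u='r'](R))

Row counts bottom-up:
  R → 4
  σ[u='r'](R) → 3
  π[d](σ[u='r'](R)) → 3

|E| = 3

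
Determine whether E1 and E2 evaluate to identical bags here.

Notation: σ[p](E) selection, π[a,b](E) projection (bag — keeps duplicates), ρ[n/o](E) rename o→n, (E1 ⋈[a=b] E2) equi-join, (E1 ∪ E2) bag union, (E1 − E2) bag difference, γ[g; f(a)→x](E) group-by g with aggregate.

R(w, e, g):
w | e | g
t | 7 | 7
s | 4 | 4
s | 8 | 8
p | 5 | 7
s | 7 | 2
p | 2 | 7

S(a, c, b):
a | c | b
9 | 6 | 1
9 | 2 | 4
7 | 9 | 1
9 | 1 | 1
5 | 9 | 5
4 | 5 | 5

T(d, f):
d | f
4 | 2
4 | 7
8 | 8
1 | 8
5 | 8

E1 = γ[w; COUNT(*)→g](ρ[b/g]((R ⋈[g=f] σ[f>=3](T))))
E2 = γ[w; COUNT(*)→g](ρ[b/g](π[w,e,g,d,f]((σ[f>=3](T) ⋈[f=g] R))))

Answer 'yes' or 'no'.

E1 row counts bottom-up:
  R → 6
  T → 5
  σ[f>=3](T) → 4
  (R ⋈[g=f] σ[f>=3](T)) → 6
  ρ[b/g]((R ⋈[g=f] σ[f>=3](T))) → 6
  γ[w; COUNT(*)→g](ρ[b/g]((R ⋈[g=f] σ[f>=3](T)))) → 3
E2 row counts bottom-up:
  T → 5
  σ[f>=3](T) → 4
  R → 6
  (σ[f>=3](T) ⋈[f=g] R) → 6
  π[w,e,g,d,f]((σ[f>=3](T) ⋈[f=g] R)) → 6
  ρ[b/g](π[w,e,g,d,f]((σ[f>=3](T) ⋈[f=g] R))) → 6
  γ[w; COUNT(*)→g](ρ[b/g](π[w,e,g,d,f]((σ[f>=3](T) ⋈[f=g] R)))) → 3

E1 and E2 produce the same multiset:
w | g
p | 2
s | 3
t | 1

yes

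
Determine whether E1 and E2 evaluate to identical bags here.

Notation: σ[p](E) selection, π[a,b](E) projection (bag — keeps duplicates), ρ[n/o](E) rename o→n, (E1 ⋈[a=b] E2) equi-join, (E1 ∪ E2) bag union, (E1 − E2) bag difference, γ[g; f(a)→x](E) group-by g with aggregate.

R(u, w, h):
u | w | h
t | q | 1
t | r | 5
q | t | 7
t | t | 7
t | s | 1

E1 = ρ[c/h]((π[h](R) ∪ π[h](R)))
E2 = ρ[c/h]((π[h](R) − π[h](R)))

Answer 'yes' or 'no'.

E1 subexpression sizes:
  R → 5
  π[h](R) → 5
  R → 5
  π[h](R) → 5
  (π[h](R) ∪ π[h](R)) → 10
  ρ[c/h]((π[h](R) ∪ π[h](R))) → 10
E2 subexpression sizes:
  R → 5
  π[h](R) → 5
  R → 5
  π[h](R) → 5
  (π[h](R) − π[h](R)) → 0
  ρ[c/h]((π[h](R) − π[h](R))) → 0

E1 result:
c
1
1
1
1
5
5
7
7
7
7
E2 result:
c
(0 rows)
Witness: (1,) appears 4× in E1 but 0× in E2.

no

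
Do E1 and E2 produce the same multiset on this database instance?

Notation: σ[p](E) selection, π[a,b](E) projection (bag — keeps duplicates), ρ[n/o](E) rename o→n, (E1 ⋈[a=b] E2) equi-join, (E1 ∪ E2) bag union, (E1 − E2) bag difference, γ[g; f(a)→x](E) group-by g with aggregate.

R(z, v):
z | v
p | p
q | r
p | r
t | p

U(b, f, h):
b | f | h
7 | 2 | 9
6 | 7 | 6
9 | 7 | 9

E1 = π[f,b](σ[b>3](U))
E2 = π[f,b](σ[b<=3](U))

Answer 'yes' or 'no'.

E1 stepwise |·|:
  U → 3
  σ[b>3](U) → 3
  π[f,b](σ[b>3](U)) → 3
E2 stepwise |·|:
  U → 3
  σ[b<=3](U) → 0
  π[f,b](σ[b<=3](U)) → 0

E1 result:
f | b
2 | 7
7 | 6
7 | 9
E2 result:
f | b
(0 rows)
Witness: (7, 9) appears 1× in E1 but 0× in E2.

no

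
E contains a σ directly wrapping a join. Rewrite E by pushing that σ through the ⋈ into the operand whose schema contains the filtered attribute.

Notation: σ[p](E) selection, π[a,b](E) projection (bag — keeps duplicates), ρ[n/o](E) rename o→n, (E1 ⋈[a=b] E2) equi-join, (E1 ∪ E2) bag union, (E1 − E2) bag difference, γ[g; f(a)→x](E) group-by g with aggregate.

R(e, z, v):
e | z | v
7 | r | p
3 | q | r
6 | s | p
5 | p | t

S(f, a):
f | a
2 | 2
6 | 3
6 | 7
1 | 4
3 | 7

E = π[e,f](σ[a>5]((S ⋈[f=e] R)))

σ filters on a, owned by the left side.
E' = π[e,f]((σ[a>5](S) ⋈[f=e] R))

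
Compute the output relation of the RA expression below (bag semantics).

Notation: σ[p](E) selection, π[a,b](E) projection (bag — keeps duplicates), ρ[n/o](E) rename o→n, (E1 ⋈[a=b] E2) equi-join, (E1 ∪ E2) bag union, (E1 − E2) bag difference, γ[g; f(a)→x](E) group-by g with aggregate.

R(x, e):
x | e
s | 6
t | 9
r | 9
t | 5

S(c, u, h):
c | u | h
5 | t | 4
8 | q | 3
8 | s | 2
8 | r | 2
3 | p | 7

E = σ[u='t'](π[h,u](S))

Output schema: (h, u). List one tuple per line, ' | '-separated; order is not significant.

Subexpression sizes:
  S → 5
  π[h,u](S) → 5
  σ[u='t'](π[h,u](S)) → 1

== RESULT ==
h | u
4 | t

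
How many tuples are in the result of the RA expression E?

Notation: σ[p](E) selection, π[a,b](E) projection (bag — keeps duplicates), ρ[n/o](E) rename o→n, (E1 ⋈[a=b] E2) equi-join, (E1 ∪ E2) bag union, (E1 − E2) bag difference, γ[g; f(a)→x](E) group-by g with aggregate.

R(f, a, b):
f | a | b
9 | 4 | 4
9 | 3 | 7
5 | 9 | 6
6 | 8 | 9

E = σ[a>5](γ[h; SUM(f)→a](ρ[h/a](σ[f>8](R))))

Stepwise |·|:
  R → 4
  σ[f>8](R) → 2
  ρ[h/a](σ[f>8](R)) → 2
  γ[h; SUM(f)→a](ρ[h/a](σ[f>8](R))) → 2
  σ[a>5](γ[h; SUM(f)→a](ρ[h/a](σ[f>8](R)))) → 2

|E| = 2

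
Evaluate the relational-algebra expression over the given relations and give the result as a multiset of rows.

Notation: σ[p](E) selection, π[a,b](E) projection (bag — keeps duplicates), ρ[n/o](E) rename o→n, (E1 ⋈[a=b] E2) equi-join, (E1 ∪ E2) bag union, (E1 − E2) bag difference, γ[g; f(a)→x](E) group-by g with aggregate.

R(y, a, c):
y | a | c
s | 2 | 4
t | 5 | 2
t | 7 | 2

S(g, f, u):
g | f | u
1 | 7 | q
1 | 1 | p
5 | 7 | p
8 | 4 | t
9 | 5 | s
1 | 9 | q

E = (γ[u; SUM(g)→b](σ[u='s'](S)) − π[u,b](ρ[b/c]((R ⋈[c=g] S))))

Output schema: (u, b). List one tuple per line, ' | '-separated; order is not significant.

Subexpression sizes:
  S → 6
  σ[u='s'](S) → 1
  γ[u; SUM(g)→b](σ[u='s'](S)) → 1
  R → 3
  S → 6
  (R ⋈[c=g] S) → 0
  ρ[b/c]((R ⋈[c=g] S)) → 0
  π[u,b](ρ[b/c]((R ⋈[c=g] S))) → 0
  (γ[u; SUM(g)→b](σ[u='s'](S)) − π[u,b](ρ[b/c]((R ⋈[c=g] S)))) → 1

== RESULT ==
u | b
s | 9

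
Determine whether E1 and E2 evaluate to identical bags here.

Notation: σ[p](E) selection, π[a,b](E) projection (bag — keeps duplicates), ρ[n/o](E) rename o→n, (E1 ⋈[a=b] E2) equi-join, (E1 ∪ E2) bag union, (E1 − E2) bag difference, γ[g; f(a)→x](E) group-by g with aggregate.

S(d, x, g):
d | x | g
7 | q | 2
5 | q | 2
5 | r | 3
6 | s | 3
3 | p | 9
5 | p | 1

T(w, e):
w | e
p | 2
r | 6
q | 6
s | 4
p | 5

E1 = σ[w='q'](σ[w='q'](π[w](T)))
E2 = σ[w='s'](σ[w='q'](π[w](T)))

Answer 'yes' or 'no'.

E1 subexpression sizes:
  T → 5
  π[w](T) → 5
  σ[w='q'](π[w](T)) → 1
  σ[w='q'](σ[w='q'](π[w](T))) → 1
E2 subexpression sizes:
  T → 5
  π[w](T) → 5
  σ[w='q'](π[w](T)) → 1
  σ[w='s'](σ[w='q'](π[w](T))) → 0

E1 result:
w
q
E2 result:
w
(0 rows)
Witness: ('q',) appears 1× in E1 but 0× in E2.

no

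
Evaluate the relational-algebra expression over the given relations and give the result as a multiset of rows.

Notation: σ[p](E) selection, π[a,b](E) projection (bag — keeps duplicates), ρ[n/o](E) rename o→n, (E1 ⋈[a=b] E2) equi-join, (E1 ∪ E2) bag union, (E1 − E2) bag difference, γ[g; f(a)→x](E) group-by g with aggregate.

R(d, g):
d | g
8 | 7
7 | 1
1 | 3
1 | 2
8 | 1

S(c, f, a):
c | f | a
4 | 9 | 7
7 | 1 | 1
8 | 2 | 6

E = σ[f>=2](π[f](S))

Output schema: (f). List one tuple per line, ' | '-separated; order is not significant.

Subexpression sizes:
  S → 3
  π[f](S) → 3
  σ[f>=2](π[f](S)) → 2

== RESULT ==
f
2
9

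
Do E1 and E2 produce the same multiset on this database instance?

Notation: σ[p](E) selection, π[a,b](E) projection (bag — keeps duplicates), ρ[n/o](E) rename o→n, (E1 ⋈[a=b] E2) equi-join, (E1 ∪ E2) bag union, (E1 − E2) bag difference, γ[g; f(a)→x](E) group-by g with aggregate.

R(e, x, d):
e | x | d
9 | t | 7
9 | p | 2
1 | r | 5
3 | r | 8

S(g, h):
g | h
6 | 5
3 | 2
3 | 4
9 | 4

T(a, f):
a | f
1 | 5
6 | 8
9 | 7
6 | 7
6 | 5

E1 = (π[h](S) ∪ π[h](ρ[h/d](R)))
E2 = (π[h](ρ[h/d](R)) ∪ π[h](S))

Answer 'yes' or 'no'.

E1 subexpression sizes:
  S → 4
  π[h](S) → 4
  R → 4
  ρ[h/d](R) → 4
  π[h](ρ[h/d](R)) → 4
  (π[h](S) ∪ π[h](ρ[h/d](R))) → 8
E2 subexpression sizes:
  R → 4
  ρ[h/d](R) → 4
  π[h](ρ[h/d](R)) → 4
  S → 4
  π[h](S) → 4
  (π[h](ρ[h/d](R)) ∪ π[h](S)) → 8

E1 and E2 produce the same multiset:
h
2
2
4
4
5
5
7
8

yes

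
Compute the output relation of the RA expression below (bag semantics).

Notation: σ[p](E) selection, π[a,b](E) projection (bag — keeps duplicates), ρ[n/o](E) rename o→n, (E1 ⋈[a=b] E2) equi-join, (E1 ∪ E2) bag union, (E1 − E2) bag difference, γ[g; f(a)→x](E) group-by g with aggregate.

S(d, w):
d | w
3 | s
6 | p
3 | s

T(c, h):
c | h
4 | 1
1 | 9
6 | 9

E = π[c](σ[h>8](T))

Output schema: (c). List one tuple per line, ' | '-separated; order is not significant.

Per-node cardinality:
  T → 3
  σ[h>8](T) → 2
  π[c](σ[h>8](T)) → 2

== RESULT ==
c
1
6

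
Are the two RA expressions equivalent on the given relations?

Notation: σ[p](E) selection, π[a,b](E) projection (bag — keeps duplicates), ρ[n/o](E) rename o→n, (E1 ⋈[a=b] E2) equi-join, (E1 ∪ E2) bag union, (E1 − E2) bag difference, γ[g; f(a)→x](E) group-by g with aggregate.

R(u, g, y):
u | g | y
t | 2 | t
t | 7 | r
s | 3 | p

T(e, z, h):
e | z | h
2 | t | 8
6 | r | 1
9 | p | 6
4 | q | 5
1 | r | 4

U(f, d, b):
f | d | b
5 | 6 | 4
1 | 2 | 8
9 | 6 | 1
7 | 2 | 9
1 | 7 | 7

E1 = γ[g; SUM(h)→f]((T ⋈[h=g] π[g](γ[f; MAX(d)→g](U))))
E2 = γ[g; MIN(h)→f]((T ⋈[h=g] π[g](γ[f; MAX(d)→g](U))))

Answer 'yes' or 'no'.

E1 stepwise |·|:
  T → 5
  U → 5
  γ[f; MAX(d)→g](U) → 4
  π[g](γ[f; MAX(d)→g](U)) → 4
  (T ⋈[h=g] π[g](γ[f; MAX(d)→g](U))) → 2
  γ[g; SUM(h)→f]((T ⋈[h=g] π[g](γ[f; MAX(d)→g](U)))) → 1
E2 stepwise |·|:
  T → 5
  U → 5
  γ[f; MAX(d)→g](U) → 4
  π[g](γ[f; MAX(d)→g](U)) → 4
  (T ⋈[h=g] π[g](γ[f; MAX(d)→g](U))) → 2
  γ[g; MIN(h)→f]((T ⋈[h=g] π[g](γ[f; MAX(d)→g](U)))) → 1

E1 result:
g | f
6 | 12
E2 result:
g | f
6 | 6
Witness: (6, 12) appears 1× in E1 but 0× in E2.

no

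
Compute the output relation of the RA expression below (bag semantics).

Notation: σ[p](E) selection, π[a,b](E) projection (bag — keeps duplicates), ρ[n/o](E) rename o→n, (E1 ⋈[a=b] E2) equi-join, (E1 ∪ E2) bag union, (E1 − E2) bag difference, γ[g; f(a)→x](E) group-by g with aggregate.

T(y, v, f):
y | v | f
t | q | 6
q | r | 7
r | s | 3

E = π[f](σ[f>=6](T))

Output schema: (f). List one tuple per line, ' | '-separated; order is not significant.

Stepwise |·|:
  T → 3
  σ[f>=6](T) → 2
  π[f](σ[f>=6](T)) → 2

== RESULT ==
f
6
7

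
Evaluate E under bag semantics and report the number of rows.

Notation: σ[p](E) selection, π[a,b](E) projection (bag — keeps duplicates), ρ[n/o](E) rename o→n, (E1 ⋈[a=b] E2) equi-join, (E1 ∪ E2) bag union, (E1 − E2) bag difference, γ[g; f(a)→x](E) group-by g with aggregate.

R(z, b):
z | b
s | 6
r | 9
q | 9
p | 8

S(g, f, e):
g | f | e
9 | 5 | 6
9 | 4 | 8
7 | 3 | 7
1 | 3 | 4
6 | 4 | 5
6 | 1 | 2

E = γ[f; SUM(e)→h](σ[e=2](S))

Stepwise |·|:
  S → 6
  σ[e=2](S) → 1
  γ[f; SUM(e)→h](σ[e=2](S)) → 1

|E| = 1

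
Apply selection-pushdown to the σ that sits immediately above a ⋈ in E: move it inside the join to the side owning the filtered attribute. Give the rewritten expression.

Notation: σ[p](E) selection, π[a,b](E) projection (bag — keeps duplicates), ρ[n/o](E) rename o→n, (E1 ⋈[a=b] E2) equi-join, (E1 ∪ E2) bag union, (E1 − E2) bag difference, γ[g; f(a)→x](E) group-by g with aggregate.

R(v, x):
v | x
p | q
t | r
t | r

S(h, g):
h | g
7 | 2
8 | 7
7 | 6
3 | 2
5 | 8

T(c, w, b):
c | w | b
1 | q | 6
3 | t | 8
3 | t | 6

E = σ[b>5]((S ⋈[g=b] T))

σ filters on b, owned by the right side.
E' = (S ⋈[g=b] σ[b>5](T))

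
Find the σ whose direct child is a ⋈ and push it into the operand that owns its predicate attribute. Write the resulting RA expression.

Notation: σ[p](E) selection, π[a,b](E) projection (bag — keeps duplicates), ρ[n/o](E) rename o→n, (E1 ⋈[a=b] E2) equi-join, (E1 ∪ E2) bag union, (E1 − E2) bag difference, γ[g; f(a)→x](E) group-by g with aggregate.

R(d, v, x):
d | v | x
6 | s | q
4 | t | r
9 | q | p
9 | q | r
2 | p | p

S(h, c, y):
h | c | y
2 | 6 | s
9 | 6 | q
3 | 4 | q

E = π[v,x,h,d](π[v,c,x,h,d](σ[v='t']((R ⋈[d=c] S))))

σ filters on v, owned by the left side.
E' = π[v,x,h,d](π[v,c,x,h,d]((σ[v='t'](R) ⋈[d=c] S)))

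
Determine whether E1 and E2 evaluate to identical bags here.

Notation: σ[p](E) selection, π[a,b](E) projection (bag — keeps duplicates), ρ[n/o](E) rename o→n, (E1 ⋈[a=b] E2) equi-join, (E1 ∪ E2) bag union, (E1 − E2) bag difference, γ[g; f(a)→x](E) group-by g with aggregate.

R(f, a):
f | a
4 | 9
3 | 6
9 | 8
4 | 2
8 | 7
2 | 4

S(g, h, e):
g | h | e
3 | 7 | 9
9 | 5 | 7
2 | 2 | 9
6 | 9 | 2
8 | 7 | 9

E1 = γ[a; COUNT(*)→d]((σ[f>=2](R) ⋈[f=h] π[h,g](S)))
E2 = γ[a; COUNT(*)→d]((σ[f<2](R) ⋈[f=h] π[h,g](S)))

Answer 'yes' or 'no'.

E1 subexpression sizes:
  R → 6
  σ[f>=2](R) → 6
  S → 5
  π[h,g](S) → 5
  (σ[f>=2](R) ⋈[f=h] π[h,g](S)) → 2
  γ[a; COUNT(*)→d]((σ[f>=2](R) ⋈[f=h] π[h,g](S))) → 2
E2 subexpression sizes:
  R → 6
  σ[f<2](R) → 0
  S → 5
  π[h,g](S) → 5
  (σ[f<2](R) ⋈[f=h] π[h,g](S)) → 0
  γ[a; COUNT(*)→d]((σ[f<2](R) ⋈[f=h] π[h,g](S))) → 0

E1 result:
a | d
4 | 1
8 | 1
E2 result:
a | d
(0 rows)
Witness: (4, 1) appears 1× in E1 but 0× in E2.

no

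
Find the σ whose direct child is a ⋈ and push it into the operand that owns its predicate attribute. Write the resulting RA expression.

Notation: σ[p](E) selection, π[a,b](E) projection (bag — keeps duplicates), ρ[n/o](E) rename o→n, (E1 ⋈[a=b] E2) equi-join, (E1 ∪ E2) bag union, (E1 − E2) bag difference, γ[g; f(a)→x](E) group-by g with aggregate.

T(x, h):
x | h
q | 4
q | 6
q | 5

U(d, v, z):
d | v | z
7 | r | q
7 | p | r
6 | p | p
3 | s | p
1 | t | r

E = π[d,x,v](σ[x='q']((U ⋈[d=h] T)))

σ filters on x, owned by the right side.
E' = π[d,x,v]((U ⋈[d=h] σ[x='q'](T)))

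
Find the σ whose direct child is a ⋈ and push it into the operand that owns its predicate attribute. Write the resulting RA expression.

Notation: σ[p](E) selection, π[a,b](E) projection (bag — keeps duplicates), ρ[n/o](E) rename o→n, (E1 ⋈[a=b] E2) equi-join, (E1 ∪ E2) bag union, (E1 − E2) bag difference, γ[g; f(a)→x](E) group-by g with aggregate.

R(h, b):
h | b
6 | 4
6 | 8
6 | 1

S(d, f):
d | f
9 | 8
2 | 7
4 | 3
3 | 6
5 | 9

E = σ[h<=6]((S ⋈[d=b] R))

σ filters on h, owned by the right side.
E' = (S ⋈[d=b] σ[h<=6](R))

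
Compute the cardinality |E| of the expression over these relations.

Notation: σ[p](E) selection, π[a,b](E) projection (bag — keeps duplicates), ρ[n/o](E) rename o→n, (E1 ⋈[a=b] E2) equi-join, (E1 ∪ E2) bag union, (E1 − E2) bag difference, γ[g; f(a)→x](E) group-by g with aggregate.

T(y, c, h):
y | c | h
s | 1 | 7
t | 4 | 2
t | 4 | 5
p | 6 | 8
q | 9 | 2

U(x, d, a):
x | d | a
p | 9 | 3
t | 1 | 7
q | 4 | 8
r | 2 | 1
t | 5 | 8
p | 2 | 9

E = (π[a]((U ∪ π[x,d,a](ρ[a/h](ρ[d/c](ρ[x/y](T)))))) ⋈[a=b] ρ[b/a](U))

Stepwise |·|:
  U → 6
  T → 5
  ρ[x/y](T) → 5
  ρ[d/c](ρ[x/y](T)) → 5
  ρ[a/h](ρ[d/c](ρ[x/y](T))) → 5
  π[x,d,a](ρ[a/h](ρ[d/c](ρ[x/y](T)))) → 5
  (U ∪ π[x,d,a](ρ[a/h](ρ[d/c](ρ[x/y](T))))) → 11
  π[a]((U ∪ π[x,d,a](ρ[a/h](ρ[d/c](ρ[x/y](T)))))) → 11
  U → 6
  ρ[b/a](U) → 6
  (π[a]((U ∪ π[x,d,a](ρ[a/h](ρ[d/c](ρ[x/y](T)))))) ⋈[a=b] ρ[b/a](U)) → 11

|E| = 11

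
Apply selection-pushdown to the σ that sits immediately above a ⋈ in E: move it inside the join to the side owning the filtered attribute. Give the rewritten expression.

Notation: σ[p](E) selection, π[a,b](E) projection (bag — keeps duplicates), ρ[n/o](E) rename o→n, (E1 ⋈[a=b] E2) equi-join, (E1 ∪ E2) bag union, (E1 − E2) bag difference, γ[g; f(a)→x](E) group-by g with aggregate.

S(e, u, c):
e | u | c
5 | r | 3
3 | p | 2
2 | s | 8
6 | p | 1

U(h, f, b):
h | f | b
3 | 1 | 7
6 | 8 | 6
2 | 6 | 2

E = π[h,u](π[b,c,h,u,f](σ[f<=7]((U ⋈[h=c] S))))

σ filters on f, owned by the left side.
E' = π[h,u](π[b,c,h,u,f]((σ[f<=7](U) ⋈[h=c] S)))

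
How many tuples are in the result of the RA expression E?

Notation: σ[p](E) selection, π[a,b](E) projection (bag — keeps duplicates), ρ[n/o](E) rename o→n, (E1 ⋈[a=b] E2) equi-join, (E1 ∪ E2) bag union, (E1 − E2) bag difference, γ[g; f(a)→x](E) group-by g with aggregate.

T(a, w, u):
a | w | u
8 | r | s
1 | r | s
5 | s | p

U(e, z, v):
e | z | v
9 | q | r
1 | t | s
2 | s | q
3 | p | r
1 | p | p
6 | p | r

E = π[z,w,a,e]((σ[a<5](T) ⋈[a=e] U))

Stepwise |·|:
  T → 3
  σ[a<5](T) → 1
  U → 6
  (σ[a<5](T) ⋈[a=e] U) → 2
  π[z,w,a,e]((σ[a<5](T) ⋈[a=e] U)) → 2

|E| = 2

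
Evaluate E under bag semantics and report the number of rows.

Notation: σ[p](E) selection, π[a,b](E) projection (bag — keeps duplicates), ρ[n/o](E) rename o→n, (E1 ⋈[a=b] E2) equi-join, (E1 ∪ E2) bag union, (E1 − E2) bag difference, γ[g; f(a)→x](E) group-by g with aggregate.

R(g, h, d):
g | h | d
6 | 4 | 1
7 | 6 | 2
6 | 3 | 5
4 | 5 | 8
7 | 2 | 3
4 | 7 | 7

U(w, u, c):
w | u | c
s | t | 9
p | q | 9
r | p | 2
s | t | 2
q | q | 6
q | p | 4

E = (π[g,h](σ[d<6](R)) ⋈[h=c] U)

Subexpression sizes:
  R → 6
  σ[d<6](R) → 4
  π[g,h](σ[d<6](R)) → 4
  U → 6
  (π[g,h](σ[d<6](R)) ⋈[h=c] U) → 4

|E| = 4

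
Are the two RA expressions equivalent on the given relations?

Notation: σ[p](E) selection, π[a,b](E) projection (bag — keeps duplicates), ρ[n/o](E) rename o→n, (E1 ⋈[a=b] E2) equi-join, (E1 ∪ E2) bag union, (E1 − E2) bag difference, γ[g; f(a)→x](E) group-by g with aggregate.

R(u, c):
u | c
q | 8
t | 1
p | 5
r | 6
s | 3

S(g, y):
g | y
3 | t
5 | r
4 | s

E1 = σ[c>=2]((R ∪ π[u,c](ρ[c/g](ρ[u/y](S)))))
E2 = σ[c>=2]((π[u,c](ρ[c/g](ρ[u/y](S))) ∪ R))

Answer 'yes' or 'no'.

E1 stepwise |·|:
  R → 5
  S → 3
  ρ[u/y](S) → 3
  ρ[c/g](ρ[u/y](S)) → 3
  π[u,c](ρ[c/g](ρ[u/y](S))) → 3
  (R ∪ π[u,c](ρ[c/g](ρ[u/y](S)))) → 8
  σ[c>=2]((R ∪ π[u,c](ρ[c/g](ρ[u/y](S))))) → 7
E2 stepwise |·|:
  S → 3
  ρ[u/y](S) → 3
  ρ[c/g](ρ[u/y](S)) → 3
  π[u,c](ρ[c/g](ρ[u/y](S))) → 3
  R → 5
  (π[u,c](ρ[c/g](ρ[u/y](S))) ∪ R) → 8
  σ[c>=2]((π[u,c](ρ[c/g](ρ[u/y](S))) ∪ R)) → 7

E1 and E2 produce the same multiset:
u | c
p | 5
q | 8
r | 5
r | 6
s | 3
s | 4
t | 3

yes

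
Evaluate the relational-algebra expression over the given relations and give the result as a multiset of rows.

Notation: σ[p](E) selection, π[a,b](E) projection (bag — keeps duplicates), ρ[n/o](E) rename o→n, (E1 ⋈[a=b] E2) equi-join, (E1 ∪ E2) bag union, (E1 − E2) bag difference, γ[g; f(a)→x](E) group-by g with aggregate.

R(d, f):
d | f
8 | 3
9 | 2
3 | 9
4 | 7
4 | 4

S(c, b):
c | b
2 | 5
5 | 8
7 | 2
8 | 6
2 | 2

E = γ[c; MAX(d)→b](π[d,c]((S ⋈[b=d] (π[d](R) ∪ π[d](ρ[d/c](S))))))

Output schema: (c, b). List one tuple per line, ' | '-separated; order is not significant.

Stepwise |·|:
  S → 5
  R → 5
  π[d](R) → 5
  S → 5
  ρ[d/c](S) → 5
  π[d](ρ[d/c](S)) → 5
  (π[d](R) ∪ π[d](ρ[d/c](S))) → 10
  (S ⋈[b=d] (π[d](R) ∪ π[d](ρ[d/c](S)))) → 7
  π[d,c]((S ⋈[b=d] (π[d](R) ∪ π[d](ρ[d/c](S))))) → 7
  γ[c; MAX(d)→b](π[d,c]((S ⋈[b=d] (π[d](R) ∪ π[d](ρ[d/c](S)))))) → 3

== RESULT ==
c | b
2 | 5
5 | 8
7 | 2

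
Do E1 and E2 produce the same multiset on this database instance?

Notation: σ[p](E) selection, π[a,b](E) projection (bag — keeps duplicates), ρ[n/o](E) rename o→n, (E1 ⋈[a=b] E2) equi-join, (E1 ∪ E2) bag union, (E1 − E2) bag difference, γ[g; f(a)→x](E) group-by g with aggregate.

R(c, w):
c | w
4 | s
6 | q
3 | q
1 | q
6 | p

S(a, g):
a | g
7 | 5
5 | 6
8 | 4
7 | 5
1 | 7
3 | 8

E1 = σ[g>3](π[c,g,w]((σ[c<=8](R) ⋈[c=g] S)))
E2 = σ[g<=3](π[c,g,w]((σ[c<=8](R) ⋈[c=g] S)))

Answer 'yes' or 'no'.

E1 subexpression sizes:
  R → 5
  σ[c<=8](R) → 5
  S → 6
  (σ[c<=8](R) ⋈[c=g] S) → 3
  π[c,g,w]((σ[c<=8](R) ⋈[c=g] S)) → 3
  σ[g>3](π[c,g,w]((σ[c<=8](R) ⋈[c=g] S))) → 3
E2 subexpression sizes:
  R → 5
  σ[c<=8](R) → 5
  S → 6
  (σ[c<=8](R) ⋈[c=g] S) → 3
  π[c,g,w]((σ[c<=8](R) ⋈[c=g] S)) → 3
  σ[g<=3](π[c,g,w]((σ[c<=8](R) ⋈[c=g] S))) → 0

E1 result:
c | g | w
4 | 4 | s
6 | 6 | p
6 | 6 | q
E2 result:
c | g | w
(0 rows)
Witness: (4, 4, 's') appears 1× in E1 but 0× in E2.

no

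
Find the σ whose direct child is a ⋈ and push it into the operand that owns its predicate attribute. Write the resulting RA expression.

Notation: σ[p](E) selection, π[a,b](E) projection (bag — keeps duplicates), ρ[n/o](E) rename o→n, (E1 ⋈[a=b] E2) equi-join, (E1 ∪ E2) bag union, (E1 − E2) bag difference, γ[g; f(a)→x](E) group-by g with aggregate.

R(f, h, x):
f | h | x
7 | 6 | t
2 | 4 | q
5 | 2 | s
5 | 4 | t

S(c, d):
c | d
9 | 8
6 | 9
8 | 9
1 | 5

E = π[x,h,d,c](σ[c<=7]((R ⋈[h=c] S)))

σ filters on c, owned by the right side.
E' = π[x,h,d,c]((R ⋈[h=c] σ[c<=7](S)))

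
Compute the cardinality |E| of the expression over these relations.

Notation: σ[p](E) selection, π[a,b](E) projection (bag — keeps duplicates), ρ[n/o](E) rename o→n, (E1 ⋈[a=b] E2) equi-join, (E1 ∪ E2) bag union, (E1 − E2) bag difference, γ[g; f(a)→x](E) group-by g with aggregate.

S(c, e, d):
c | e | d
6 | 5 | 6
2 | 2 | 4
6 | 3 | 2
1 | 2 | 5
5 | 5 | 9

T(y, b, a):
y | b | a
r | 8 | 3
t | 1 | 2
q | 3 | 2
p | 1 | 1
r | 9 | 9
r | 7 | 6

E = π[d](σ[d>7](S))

Row counts bottom-up:
  S → 5
  σ[d>7](S) → 1
  π[d](σ[d>7](S)) → 1

|E| = 1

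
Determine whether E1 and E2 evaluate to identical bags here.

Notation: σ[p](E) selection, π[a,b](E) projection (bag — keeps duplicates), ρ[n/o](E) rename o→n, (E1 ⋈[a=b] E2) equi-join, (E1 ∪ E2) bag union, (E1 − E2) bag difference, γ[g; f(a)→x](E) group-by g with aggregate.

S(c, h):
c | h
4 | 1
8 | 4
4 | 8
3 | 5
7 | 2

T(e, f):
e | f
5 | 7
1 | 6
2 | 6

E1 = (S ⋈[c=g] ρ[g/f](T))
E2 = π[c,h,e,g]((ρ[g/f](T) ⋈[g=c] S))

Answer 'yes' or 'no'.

E1 row counts bottom-up:
  S → 5
  T → 3
  ρ[g/f](T) → 3
  (S ⋈[c=g] ρ[g/f](T)) → 1
E2 row counts bottom-up:
  T → 3
  ρ[g/f](T) → 3
  S → 5
  (ρ[g/f](T) ⋈[g=c] S) → 1
  π[c,h,e,g]((ρ[g/f](T) ⋈[g=c] S)) → 1

E1 and E2 produce the same multiset:
c | h | e | g
7 | 2 | 5 | 7

yes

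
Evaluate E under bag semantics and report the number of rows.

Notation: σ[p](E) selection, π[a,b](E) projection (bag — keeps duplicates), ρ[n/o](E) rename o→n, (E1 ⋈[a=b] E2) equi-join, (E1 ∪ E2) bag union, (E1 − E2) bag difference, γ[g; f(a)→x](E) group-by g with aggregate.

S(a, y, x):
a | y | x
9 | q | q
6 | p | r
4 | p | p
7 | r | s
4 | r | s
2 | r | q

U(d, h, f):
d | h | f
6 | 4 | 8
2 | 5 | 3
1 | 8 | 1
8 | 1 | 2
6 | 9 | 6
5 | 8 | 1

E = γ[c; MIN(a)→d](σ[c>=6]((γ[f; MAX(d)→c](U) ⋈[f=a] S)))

Row counts bottom-up:
  U → 6
  γ[f; MAX(d)→c](U) → 5
  S → 6
  (γ[f; MAX(d)→c](U) ⋈[f=a] S) → 2
  σ[c>=6]((γ[f; MAX(d)→c](U) ⋈[f=a] S)) → 2
  γ[c; MIN(a)→d](σ[c>=6]((γ[f; MAX(d)→c](U) ⋈[f=a] S))) → 2

|E| = 2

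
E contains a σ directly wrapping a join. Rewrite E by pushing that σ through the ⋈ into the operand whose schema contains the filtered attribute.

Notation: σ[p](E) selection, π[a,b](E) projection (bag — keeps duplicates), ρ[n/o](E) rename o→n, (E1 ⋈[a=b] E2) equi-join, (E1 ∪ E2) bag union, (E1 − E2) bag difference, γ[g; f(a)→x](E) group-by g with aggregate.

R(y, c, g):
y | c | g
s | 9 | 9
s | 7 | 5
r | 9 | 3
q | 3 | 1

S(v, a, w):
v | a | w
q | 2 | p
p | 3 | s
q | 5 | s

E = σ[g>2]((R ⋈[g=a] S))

σ filters on g, owned by the left side.
E' = (σ[g>2](R) ⋈[g=a] S)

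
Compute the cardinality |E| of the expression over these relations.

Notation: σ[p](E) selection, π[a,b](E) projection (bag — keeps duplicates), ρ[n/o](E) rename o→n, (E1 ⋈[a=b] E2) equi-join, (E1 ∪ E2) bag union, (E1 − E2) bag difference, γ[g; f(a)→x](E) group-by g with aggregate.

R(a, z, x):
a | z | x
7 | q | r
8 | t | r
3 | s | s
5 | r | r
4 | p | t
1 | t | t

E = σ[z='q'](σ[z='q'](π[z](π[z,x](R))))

Per-node cardinality:
  R → 6
  π[z,x](R) → 6
  π[z](π[z,x](R)) → 6
  σ[z='q'](π[z](π[z,x](R))) → 1
  σ[z='q'](σ[z='q'](π[z](π[z,x](R)))) → 1

|E| = 1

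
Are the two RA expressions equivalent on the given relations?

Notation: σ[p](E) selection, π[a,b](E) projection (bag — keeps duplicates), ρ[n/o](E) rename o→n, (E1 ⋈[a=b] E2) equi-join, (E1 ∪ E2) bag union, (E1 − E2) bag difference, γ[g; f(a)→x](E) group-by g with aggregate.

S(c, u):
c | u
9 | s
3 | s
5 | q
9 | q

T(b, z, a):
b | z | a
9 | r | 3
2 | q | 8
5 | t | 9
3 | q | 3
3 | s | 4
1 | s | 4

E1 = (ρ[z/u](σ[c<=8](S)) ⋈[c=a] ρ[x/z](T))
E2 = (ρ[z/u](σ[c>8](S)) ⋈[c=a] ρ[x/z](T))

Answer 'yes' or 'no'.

E1 row counts bottom-up:
  S → 4
  σ[c<=8](S) → 2
  ρ[z/u](σ[c<=8](S)) → 2
  T → 6
  ρ[x/z](T) → 6
  (ρ[z/u](σ[c<=8](S)) ⋈[c=a] ρ[x/z](T)) → 2
E2 row counts bottom-up:
  S → 4
  σ[c>8](S) → 2
  ρ[z/u](σ[c>8](S)) → 2
  T → 6
  ρ[x/z](T) → 6
  (ρ[z/u](σ[c>8](S)) ⋈[c=a] ρ[x/z](T)) → 2

E1 result:
c | z | b | x | a
3 | s | 3 | q | 3
3 | s | 9 | r | 3
E2 result:
c | z | b | x | a
9 | q | 5 | t | 9
9 | s | 5 | t | 9
Witness: (9, 's', 5, 't', 9) appears 0× in E1 but 1× in E2.

no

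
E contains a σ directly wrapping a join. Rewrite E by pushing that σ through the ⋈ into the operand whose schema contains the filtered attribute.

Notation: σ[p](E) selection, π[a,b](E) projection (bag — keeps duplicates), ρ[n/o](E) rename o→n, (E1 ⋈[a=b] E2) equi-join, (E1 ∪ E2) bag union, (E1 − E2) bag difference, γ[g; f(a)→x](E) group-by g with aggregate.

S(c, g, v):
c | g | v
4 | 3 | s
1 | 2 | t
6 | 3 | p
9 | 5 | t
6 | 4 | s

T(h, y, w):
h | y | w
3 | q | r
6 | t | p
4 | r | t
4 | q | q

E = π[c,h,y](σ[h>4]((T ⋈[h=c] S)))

σ filters on h, owned by the left side.
E' = π[c,h,y]((σ[h>4](T) ⋈[h=c] S))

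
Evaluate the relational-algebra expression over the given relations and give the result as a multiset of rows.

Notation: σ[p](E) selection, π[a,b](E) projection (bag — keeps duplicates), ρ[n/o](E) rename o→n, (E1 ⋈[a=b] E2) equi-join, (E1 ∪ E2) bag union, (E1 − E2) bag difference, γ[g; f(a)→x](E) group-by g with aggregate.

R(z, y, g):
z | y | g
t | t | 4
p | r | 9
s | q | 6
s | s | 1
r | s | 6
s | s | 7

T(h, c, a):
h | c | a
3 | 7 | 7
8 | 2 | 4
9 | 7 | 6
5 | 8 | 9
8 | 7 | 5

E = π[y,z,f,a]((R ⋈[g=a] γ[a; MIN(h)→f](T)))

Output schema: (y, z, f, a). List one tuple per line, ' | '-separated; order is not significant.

Row counts bottom-up:
  R → 6
  T → 5
  γ[a; MIN(h)→f](T) → 5
  (R ⋈[g=a] γ[a; MIN(h)→f](T)) → 5
  π[y,z,f,a]((R ⋈[g=a] γ[a; MIN(h)→f](T))) → 5

== RESULT ==
y | z | f | a
q | s | 9 | 6
r | p | 5 | 9
s | r | 9 | 6
s | s | 3 | 7
t | t | 8 | 4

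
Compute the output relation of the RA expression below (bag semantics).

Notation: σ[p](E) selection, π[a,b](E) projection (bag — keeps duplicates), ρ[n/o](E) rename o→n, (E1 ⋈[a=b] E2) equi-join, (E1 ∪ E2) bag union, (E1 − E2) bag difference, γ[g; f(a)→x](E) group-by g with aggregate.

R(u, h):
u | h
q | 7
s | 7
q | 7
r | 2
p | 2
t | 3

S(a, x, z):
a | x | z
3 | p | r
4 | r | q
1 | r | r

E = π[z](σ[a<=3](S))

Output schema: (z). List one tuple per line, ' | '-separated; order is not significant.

Stepwise |·|:
  S → 3
  σ[a<=3](S) → 2
  π[z](σ[a<=3](S)) → 2

== RESULT ==
z
r
r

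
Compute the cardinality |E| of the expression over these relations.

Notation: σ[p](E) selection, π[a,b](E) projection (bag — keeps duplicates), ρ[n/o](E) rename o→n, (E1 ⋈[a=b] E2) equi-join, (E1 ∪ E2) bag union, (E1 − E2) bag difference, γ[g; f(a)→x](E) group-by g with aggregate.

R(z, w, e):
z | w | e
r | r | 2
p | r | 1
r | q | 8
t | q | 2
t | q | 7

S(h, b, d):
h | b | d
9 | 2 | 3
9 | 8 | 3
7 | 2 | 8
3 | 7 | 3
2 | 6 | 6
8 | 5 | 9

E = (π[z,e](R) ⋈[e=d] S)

Stepwise |·|:
  R → 5
  π[z,e](R) → 5
  S → 6
  (π[z,e](R) ⋈[e=d] S) → 1

|E| = 1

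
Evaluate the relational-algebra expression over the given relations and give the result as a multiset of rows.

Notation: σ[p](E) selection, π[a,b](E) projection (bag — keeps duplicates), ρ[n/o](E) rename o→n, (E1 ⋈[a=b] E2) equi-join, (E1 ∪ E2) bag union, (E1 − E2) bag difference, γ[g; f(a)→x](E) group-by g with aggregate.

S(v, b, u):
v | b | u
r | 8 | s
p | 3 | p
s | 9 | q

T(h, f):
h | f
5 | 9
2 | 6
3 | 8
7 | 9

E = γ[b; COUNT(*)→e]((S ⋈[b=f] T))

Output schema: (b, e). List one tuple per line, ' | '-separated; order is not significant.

Per-node cardinality:
  S → 3
  T → 4
  (S ⋈[b=f] T) → 3
  γ[b; COUNT(*)→e]((S ⋈[b=f] T)) → 2

== RESULT ==
b | e
8 | 1
9 | 2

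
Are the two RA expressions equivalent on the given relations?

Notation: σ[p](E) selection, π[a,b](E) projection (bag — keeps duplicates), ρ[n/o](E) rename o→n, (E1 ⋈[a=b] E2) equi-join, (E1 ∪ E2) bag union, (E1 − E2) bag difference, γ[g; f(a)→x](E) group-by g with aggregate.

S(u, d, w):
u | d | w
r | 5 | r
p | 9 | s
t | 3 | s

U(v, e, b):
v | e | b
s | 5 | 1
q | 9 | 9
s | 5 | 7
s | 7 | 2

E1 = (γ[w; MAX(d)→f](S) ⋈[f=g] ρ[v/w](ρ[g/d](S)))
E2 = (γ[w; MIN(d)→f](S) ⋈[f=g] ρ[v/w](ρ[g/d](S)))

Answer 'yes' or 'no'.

E1 stepwise |·|:
  S → 3
  γ[w; MAX(d)→f](S) → 2
  S → 3
  ρ[g/d](S) → 3
  ρ[v/w](ρ[g/d](S)) → 3
  (γ[w; MAX(d)→f](S) ⋈[f=g] ρ[v/w](ρ[g/d](S))) → 2
E2 stepwise |·|:
  S → 3
  γ[w; MIN(d)→f](S) → 2
  S → 3
  ρ[g/d](S) → 3
  ρ[v/w](ρ[g/d](S)) → 3
  (γ[w; MIN(d)→f](S) ⋈[f=g] ρ[v/w](ρ[g/d](S))) → 2

E1 result:
w | f | u | g | v
r | 5 | r | 5 | r
s | 9 | p | 9 | s
E2 result:
w | f | u | g | v
r | 5 | r | 5 | r
s | 3 | t | 3 | s
Witness: ('s', 9, 'p', 9, 's') appears 1× in E1 but 0× in E2.

no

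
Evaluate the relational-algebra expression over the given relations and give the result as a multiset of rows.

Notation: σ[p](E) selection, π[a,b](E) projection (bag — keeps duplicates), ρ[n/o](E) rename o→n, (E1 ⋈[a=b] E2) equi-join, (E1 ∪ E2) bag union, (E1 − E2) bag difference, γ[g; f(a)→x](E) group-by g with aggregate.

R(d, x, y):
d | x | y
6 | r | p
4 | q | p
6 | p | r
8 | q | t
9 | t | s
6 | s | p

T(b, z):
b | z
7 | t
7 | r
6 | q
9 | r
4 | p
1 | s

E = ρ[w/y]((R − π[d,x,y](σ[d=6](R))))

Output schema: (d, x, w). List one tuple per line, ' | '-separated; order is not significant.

Row counts bottom-up:
  R → 6
  R → 6
  σ[d=6](R) → 3
  π[d,x,y](σ[d=6](R)) → 3
  (R − π[d,x,y](σ[d=6](R))) → 3
  ρ[w/y]((R − π[d,x,y](σ[d=6](R)))) → 3

== RESULT ==
d | x | w
4 | q | p
8 | q | t
9 | t | s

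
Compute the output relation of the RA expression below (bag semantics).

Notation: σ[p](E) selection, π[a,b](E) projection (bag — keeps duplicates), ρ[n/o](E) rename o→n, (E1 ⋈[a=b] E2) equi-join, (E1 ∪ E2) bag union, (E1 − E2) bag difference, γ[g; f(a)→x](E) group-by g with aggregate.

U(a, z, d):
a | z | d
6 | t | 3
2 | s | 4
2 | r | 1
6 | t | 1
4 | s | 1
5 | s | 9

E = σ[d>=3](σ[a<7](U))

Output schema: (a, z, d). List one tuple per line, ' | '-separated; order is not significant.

Row counts bottom-up:
  U → 6
  σ[a<7](U) → 6
  σ[d>=3](σ[a<7](U)) → 3

== RESULT ==
a | z | d
2 | s | 4
5 | s | 9
6 | t | 3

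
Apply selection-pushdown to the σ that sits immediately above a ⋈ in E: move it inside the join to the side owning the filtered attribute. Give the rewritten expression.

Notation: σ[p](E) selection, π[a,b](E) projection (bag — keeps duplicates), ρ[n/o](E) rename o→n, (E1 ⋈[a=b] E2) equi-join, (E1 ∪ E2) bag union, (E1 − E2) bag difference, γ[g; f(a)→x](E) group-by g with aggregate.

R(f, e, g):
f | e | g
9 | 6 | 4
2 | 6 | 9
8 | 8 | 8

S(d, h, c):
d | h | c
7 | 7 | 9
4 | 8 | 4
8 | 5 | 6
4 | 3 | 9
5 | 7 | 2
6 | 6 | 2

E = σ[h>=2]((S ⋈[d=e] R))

σ filters on h, owned by the left side.
E' = (σ[h>=2](S) ⋈[d=e] R)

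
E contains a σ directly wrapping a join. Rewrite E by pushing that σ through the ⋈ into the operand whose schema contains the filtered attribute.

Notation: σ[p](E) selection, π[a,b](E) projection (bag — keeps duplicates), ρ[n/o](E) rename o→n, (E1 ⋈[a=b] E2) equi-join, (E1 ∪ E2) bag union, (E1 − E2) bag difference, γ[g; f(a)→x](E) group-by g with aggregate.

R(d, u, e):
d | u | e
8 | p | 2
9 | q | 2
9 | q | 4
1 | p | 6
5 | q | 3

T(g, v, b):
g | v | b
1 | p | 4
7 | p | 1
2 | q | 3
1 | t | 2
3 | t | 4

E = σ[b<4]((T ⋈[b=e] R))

σ filters on b, owned by the left side.
E' = (σ[b<4](T) ⋈[b=e] R)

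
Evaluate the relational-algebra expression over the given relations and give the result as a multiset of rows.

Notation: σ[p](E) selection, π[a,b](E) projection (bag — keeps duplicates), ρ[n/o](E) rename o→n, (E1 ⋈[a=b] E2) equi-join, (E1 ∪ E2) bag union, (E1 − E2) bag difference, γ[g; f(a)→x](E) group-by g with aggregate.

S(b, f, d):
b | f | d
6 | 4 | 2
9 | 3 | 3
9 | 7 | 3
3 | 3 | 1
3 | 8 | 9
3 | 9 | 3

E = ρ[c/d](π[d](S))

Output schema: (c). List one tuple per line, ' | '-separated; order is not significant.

Per-node cardinality:
  S → 6
  π[d](S) → 6
  ρ[c/d](π[d](S)) → 6

== RESULT ==
c
1
2
3
3
3
9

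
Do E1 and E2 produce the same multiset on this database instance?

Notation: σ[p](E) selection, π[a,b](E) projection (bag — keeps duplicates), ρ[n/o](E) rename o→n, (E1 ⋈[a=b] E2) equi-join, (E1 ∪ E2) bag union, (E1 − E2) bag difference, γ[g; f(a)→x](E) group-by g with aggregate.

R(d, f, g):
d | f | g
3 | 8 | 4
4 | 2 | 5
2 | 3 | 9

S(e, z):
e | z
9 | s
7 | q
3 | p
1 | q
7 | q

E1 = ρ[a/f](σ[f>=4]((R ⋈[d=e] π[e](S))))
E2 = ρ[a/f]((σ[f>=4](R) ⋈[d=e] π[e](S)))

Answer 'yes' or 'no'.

E1 subexpression sizes:
  R → 3
  S → 5
  π[e](S) → 5
  (R ⋈[d=e] π[e](S)) → 1
  σ[f>=4]((R ⋈[d=e] π[e](S))) → 1
  ρ[a/f](σ[f>=4]((R ⋈[d=e] π[e](S)))) → 1
E2 subexpression sizes:
  R → 3
  σ[f>=4](R) → 1
  S → 5
  π[e](S) → 5
  (σ[f>=4](R) ⋈[d=e] π[e](S)) → 1
  ρ[a/f]((σ[f>=4](R) ⋈[d=e] π[e](S))) → 1

E1 and E2 produce the same multiset:
d | a | g | e
3 | 8 | 4 | 3

yes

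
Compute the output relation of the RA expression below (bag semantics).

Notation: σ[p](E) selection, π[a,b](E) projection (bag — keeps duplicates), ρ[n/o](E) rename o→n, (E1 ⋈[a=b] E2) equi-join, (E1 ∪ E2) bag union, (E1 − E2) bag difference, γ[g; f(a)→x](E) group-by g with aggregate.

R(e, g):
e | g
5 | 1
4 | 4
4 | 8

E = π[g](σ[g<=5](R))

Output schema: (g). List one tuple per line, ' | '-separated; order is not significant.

Row counts bottom-up:
  R → 3
  σ[g<=5](R) → 2
  π[g](σ[g<=5](R)) → 2

== RESULT ==
g
1
4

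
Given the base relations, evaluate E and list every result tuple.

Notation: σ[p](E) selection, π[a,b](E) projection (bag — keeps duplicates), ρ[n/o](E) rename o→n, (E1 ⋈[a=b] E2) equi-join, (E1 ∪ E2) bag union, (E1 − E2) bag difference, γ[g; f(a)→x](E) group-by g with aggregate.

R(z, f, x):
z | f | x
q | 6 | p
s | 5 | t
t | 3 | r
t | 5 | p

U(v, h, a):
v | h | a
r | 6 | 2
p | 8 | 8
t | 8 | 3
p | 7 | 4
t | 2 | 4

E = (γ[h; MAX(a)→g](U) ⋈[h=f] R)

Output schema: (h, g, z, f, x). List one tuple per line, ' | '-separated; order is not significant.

Row counts bottom-up:
  U → 5
  γ[h; MAX(a)→g](U) → 4
  R → 4
  (γ[h; MAX(a)→g](U) ⋈[h=f] R) → 1

== RESULT ==
h | g | z | f | x
6 | 2 | q | 6 | p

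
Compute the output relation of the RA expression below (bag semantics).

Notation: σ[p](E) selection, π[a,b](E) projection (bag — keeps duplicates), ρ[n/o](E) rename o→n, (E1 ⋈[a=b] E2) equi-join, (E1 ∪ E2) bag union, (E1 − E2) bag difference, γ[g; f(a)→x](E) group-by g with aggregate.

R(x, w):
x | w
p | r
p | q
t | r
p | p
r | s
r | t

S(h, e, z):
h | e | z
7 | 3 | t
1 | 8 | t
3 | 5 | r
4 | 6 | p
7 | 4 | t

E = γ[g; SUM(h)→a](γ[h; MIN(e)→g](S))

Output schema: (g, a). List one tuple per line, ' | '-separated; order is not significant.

Subexpression sizes:
  S → 5
  γ[h; MIN(e)→g](S) → 4
  γ[g; SUM(h)→a](γ[h; MIN(e)→g](S)) → 4

== RESULT ==
g | a
3 | 7
5 | 3
6 | 4
8 | 1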